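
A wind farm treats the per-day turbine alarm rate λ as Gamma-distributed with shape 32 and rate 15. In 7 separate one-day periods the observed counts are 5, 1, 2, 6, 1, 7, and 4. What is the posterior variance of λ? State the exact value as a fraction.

Total count: 5 + 1 + 2 + 6 + 1 + 7 + 4 = 26.
Total exposure: 7 days.
Conjugate update: add total count to the shape and total exposure to the rate, giving Gamma(58, 22).
Posterior variance = α'/β'² = 58/484 = 29/242.

29/242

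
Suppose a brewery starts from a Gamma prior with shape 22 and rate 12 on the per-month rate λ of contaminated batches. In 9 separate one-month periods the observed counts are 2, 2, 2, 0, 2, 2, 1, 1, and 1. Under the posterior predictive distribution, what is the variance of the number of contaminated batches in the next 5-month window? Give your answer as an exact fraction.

650/63

Total count: 2 + 2 + 2 + 0 + 2 + 2 + 1 + 1 + 1 = 13.
Total exposure: 9 months.
The Gamma prior is conjugate for the Poisson rate, so λ | data ~ Gamma(22+13, 12+9) = Gamma(35, 21).
The posterior predictive for a window of length T is Negative Binomial with variance T·α'·(β'+T)/β'² = 5·35·26/441 = 650/63.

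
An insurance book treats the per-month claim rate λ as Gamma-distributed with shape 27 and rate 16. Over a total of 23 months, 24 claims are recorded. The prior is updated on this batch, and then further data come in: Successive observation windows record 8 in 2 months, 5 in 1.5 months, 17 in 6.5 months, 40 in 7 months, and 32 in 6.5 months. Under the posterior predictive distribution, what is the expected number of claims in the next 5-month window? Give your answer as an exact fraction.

Total count 24 over total exposure 23 months.
After the first batch: Gamma(27 + 24, 16 + 23) = Gamma(51, 39).
Total count: 8 + 5 + 17 + 40 + 32 = 102.
Total exposure: 2 + 1.5 + 6.5 + 7 + 6.5 = 23.5 months.
After the second batch: Gamma(51 + 102, 39 + 23.5) = Gamma(153, 125/2).
Predictive mean over a 5-month window = T·E[λ|data] = 5·153/(125/2) = 306/25.

306/25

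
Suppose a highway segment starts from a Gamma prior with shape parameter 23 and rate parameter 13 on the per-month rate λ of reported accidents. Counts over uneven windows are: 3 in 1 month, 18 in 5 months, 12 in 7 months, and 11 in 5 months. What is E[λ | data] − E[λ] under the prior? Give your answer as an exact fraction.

158/403

Total count: 3 + 18 + 12 + 11 = 44.
Total exposure: 1 + 5 + 7 + 5 = 18 months.
Gamma(α, β) with Poisson data over total exposure Σt gives posterior Gamma(α+Σx, β+Σt) = Gamma(67, 31).
Posterior mean = 67/31 = 67/31; prior mean = 23/13 = 23/13. Difference = 67/31 − 23/13 = 158/403.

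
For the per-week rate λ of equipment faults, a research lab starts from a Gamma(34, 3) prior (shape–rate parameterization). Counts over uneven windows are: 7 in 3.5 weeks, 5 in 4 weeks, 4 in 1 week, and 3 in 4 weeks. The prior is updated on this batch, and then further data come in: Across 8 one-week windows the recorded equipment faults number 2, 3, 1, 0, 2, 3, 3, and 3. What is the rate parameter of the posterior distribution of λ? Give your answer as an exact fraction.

47/2

Total count: 7 + 5 + 4 + 3 = 19.
Total exposure: 3.5 + 4 + 1 + 4 = 12.5 weeks.
After the first batch: Gamma(34 + 19, 3 + 12.5) = Gamma(53, 31/2).
Total count: 2 + 3 + 1 + 0 + 2 + 3 + 3 + 3 = 17.
Total exposure: 8 weeks.
After the second batch: Gamma(53 + 17, 31/2 + 8) = Gamma(70, 47/2).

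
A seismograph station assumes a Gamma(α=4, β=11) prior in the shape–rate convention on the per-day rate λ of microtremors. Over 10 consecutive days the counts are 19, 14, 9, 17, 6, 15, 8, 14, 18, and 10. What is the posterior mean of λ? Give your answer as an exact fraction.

Total count: 19 + 14 + 9 + 17 + 6 + 15 + 8 + 14 + 18 + 10 = 130.
Total exposure: 10 days.
By Gamma–Poisson conjugacy, the posterior is Gamma(α + Σx, β + Σt) = Gamma(4 + 130, 11 + 10) = Gamma(134, 21).
Posterior mean = α'/β' = 134/21.

134/21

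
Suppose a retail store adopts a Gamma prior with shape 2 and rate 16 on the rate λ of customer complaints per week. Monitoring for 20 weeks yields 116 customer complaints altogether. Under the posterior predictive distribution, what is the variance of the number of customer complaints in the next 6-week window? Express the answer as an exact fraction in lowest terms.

Total count 116 over total exposure 20 weeks.
By Gamma–Poisson conjugacy, the posterior is Gamma(α + Σx, β + Σt) = Gamma(2 + 116, 16 + 20) = Gamma(118, 36).
The posterior predictive for a window of length T is Negative Binomial with variance T·α'·(β'+T)/β'² = 6·118·42/1296 = 413/18.

413/18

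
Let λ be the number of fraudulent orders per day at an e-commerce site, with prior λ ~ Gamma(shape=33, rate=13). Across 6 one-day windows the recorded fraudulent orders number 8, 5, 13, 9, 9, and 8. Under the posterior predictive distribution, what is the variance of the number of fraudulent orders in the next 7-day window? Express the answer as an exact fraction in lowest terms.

Total count: 8 + 5 + 13 + 9 + 9 + 8 = 52.
Total exposure: 6 days.
Conjugate update: add total count to the shape and total exposure to the rate, giving Gamma(85, 19).
The posterior predictive for a window of length T is Negative Binomial with variance T·α'·(β'+T)/β'² = 7·85·26/361 = 15470/361.

15470/361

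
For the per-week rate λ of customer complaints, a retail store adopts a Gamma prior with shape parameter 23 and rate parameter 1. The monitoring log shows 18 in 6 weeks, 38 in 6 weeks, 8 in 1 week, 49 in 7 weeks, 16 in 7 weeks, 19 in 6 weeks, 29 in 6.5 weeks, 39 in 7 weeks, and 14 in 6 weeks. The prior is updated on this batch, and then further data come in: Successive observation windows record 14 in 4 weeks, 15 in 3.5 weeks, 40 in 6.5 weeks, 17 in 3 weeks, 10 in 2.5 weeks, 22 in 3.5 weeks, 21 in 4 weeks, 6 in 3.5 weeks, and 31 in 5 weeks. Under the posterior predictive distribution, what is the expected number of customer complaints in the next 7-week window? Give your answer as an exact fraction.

3003/89

Total count: 18 + 38 + 8 + 49 + 16 + 19 + 29 + 39 + 14 = 230.
Total exposure: 6 + 6 + 1 + 7 + 7 + 6 + 6.5 + 7 + 6 = 52.5 weeks.
After the first batch: Gamma(23 + 230, 1 + 52.5) = Gamma(253, 107/2).
Total count: 14 + 15 + 40 + 17 + 10 + 22 + 21 + 6 + 31 = 176.
Total exposure: 4 + 3.5 + 6.5 + 3 + 2.5 + 3.5 + 4 + 3.5 + 5 = 35.5 weeks.
After the second batch: Gamma(253 + 176, 107/2 + 35.5) = Gamma(429, 89).
Predictive mean over a 7-week window = T·E[λ|data] = 7·429/89 = 3003/89.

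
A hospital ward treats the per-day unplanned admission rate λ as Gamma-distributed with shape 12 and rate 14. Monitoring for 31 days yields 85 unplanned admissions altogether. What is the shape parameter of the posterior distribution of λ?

Total count 85 over total exposure 31 days.
By Gamma–Poisson conjugacy, the posterior is Gamma(α + Σx, β + Σt) = Gamma(12 + 85, 14 + 31) = Gamma(97, 45).

97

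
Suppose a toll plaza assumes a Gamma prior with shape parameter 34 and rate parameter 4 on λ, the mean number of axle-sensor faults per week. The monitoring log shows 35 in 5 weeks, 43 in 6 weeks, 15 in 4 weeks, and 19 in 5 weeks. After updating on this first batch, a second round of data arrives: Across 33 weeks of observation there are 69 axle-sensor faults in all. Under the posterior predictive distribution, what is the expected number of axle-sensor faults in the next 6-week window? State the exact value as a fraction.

430/19

Total count: 35 + 43 + 15 + 19 = 112.
Total exposure: 5 + 6 + 4 + 5 = 20 weeks.
After the first batch: Gamma(34 + 112, 4 + 20) = Gamma(146, 24).
Total count 69 over total exposure 33 weeks.
After the second batch: Gamma(146 + 69, 24 + 33) = Gamma(215, 57).
Predictive mean over a 6-week window = T·E[λ|data] = 6·215/57 = 430/19.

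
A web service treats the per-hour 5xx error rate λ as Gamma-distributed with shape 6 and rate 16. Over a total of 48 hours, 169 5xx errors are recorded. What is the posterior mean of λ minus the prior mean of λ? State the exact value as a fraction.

Total count 169 over total exposure 48 hours.
By Gamma–Poisson conjugacy, the posterior is Gamma(α + Σx, β + Σt) = Gamma(6 + 169, 16 + 48) = Gamma(175, 64).
Posterior mean = 175/64 = 175/64; prior mean = 6/16 = 3/8. Difference = 175/64 − 3/8 = 151/64.

151/64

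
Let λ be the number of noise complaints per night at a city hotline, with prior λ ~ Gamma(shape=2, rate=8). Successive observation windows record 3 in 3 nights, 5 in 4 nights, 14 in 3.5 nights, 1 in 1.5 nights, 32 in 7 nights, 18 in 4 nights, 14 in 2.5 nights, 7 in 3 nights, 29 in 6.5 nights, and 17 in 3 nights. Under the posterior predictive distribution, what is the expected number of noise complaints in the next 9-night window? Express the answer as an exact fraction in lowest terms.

Total count: 3 + 5 + 14 + 1 + 32 + 18 + 14 + 7 + 29 + 17 = 140.
Total exposure: 3 + 4 + 3.5 + 1.5 + 7 + 4 + 2.5 + 3 + 6.5 + 3 = 38 nights.
Posterior: α' = 2 + 140 = 142, β' = 8 + 38 = 46.
Predictive mean over a 9-night window = T·E[λ|data] = 9·142/46 = 639/23.

639/23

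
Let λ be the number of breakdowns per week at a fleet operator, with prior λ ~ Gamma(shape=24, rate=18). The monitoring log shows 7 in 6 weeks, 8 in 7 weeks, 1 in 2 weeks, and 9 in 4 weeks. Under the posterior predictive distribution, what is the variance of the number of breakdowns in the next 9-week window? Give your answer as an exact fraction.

20286/1369

Total count: 7 + 8 + 1 + 9 = 25.
Total exposure: 6 + 7 + 2 + 4 = 19 weeks.
Gamma(α, β) with Poisson data over total exposure Σt gives posterior Gamma(α+Σx, β+Σt) = Gamma(49, 37).
The posterior predictive for a window of length T is Negative Binomial with variance T·α'·(β'+T)/β'² = 9·49·46/1369 = 20286/1369.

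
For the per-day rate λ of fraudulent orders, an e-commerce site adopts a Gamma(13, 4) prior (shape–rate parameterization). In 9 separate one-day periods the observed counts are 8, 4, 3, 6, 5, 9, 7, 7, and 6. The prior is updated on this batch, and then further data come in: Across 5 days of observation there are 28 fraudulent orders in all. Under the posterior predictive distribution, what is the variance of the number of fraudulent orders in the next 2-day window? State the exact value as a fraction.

Total count: 8 + 4 + 3 + 6 + 5 + 9 + 7 + 7 + 6 = 55.
Total exposure: 9 days.
After the first batch: Gamma(13 + 55, 4 + 9) = Gamma(68, 13).
Total count 28 over total exposure 5 days.
After the second batch: Gamma(68 + 28, 13 + 5) = Gamma(96, 18).
The posterior predictive for a window of length T is Negative Binomial with variance T·α'·(β'+T)/β'² = 2·96·20/324 = 320/27.

320/27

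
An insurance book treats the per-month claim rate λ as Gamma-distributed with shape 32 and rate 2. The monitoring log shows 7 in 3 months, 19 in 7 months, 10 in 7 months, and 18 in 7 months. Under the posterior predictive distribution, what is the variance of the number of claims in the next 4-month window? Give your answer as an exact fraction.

2580/169

Total count: 7 + 19 + 10 + 18 = 54.
Total exposure: 3 + 7 + 7 + 7 = 24 months.
By Gamma–Poisson conjugacy, the posterior is Gamma(α + Σx, β + Σt) = Gamma(32 + 54, 2 + 24) = Gamma(86, 26).
The posterior predictive for a window of length T is Negative Binomial with variance T·α'·(β'+T)/β'² = 4·86·30/676 = 2580/169.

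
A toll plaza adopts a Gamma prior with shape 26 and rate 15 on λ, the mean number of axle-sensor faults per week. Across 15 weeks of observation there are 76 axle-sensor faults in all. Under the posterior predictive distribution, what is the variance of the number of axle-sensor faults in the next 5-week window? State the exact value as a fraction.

Total count 76 over total exposure 15 weeks.
Posterior: α' = 26 + 76 = 102, β' = 15 + 15 = 30.
The posterior predictive for a window of length T is Negative Binomial with variance T·α'·(β'+T)/β'² = 5·102·35/900 = 119/6.

119/6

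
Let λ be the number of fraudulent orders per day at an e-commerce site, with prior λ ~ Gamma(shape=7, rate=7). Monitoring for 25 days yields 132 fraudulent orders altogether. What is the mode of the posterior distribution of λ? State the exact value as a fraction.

69/16

Total count 132 over total exposure 25 days.
Posterior: α' = 7 + 132 = 139, β' = 7 + 25 = 32.
Posterior mode = (α'−1)/β' = 138/32 = 69/16.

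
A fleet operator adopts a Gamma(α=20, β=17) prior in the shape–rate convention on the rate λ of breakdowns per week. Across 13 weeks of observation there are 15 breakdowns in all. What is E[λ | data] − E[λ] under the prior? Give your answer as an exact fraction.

Total count 15 over total exposure 13 weeks.
Posterior: α' = 20 + 15 = 35, β' = 17 + 13 = 30.
Posterior mean = 35/30 = 7/6; prior mean = 20/17 = 20/17. Difference = 7/6 − 20/17 = -1/102.

-1/102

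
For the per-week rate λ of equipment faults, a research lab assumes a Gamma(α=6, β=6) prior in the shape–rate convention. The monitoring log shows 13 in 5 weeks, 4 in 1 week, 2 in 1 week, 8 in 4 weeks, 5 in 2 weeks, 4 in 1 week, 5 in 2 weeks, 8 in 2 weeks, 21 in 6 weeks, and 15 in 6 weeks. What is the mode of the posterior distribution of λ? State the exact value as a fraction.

Total count: 13 + 4 + 2 + 8 + 5 + 4 + 5 + 8 + 21 + 15 = 85.
Total exposure: 5 + 1 + 1 + 4 + 2 + 1 + 2 + 2 + 6 + 6 = 30 weeks.
Conjugate update: add total count to the shape and total exposure to the rate, giving Gamma(91, 36).
Posterior mode = (α'−1)/β' = 90/36 = 5/2.

5/2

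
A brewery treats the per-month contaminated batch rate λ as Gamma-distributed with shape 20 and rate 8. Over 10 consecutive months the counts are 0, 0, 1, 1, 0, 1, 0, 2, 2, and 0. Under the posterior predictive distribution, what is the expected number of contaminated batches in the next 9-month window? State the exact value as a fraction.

27/2

Total count: 0 + 0 + 1 + 1 + 0 + 1 + 0 + 2 + 2 + 0 = 7.
Total exposure: 10 months.
By Gamma–Poisson conjugacy, the posterior is Gamma(α + Σx, β + Σt) = Gamma(20 + 7, 8 + 10) = Gamma(27, 18).
Predictive mean over a 9-month window = T·E[λ|data] = 9·27/18 = 27/2.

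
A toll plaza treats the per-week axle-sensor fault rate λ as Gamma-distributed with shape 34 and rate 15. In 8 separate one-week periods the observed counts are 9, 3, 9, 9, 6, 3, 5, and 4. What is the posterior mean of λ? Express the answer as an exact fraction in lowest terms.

Total count: 9 + 3 + 9 + 9 + 6 + 3 + 5 + 4 = 48.
Total exposure: 8 weeks.
Conjugate update: add total count to the shape and total exposure to the rate, giving Gamma(82, 23).
Posterior mean = α'/β' = 82/23.

82/23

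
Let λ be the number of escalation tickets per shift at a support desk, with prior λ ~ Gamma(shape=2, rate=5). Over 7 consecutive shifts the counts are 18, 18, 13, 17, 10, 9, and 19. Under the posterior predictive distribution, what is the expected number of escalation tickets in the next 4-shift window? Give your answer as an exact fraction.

106/3

Total count: 18 + 18 + 13 + 17 + 10 + 9 + 19 = 104.
Total exposure: 7 shifts.
By Gamma–Poisson conjugacy, the posterior is Gamma(α + Σx, β + Σt) = Gamma(2 + 104, 5 + 7) = Gamma(106, 12).
Predictive mean over a 4-shift window = T·E[λ|data] = 4·106/12 = 106/3.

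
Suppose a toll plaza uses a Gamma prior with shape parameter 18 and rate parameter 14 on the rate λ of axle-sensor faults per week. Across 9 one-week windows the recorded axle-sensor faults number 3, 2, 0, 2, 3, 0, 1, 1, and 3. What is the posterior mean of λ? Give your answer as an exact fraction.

Total count: 3 + 2 + 0 + 2 + 3 + 0 + 1 + 1 + 3 = 15.
Total exposure: 9 weeks.
Gamma(α, β) with Poisson data over total exposure Σt gives posterior Gamma(α+Σx, β+Σt) = Gamma(33, 23).
Posterior mean = α'/β' = 33/23.

33/23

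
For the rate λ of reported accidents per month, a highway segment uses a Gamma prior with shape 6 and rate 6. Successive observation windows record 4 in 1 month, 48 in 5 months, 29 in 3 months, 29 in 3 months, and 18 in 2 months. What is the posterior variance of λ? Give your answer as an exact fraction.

Total count: 4 + 48 + 29 + 29 + 18 = 128.
Total exposure: 1 + 5 + 3 + 3 + 2 = 14 months.
Posterior: α' = 6 + 128 = 134, β' = 6 + 14 = 20.
Posterior variance = α'/β'² = 134/400 = 67/200.

67/200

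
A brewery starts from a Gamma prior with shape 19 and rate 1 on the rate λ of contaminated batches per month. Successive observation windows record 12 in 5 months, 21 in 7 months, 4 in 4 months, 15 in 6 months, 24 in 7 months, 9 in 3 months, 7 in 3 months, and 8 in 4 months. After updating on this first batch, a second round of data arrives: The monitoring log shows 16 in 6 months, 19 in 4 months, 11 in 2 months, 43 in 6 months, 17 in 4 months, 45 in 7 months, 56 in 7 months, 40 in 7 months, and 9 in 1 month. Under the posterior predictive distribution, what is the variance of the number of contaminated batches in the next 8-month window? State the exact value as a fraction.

Total count: 12 + 21 + 4 + 15 + 24 + 9 + 7 + 8 = 100.
Total exposure: 5 + 7 + 4 + 6 + 7 + 3 + 3 + 4 = 39 months.
After the first batch: Gamma(19 + 100, 1 + 39) = Gamma(119, 40).
Total count: 16 + 19 + 11 + 43 + 17 + 45 + 56 + 40 + 9 = 256.
Total exposure: 6 + 4 + 2 + 6 + 4 + 7 + 7 + 7 + 1 = 44 months.
After the second batch: Gamma(119 + 256, 40 + 44) = Gamma(375, 84).
The posterior predictive for a window of length T is Negative Binomial with variance T·α'·(β'+T)/β'² = 8·375·92/7056 = 5750/147.

5750/147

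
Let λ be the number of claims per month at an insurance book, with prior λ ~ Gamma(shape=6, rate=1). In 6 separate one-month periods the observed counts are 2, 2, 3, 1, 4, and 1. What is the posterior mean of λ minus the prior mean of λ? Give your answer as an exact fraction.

Total count: 2 + 2 + 3 + 1 + 4 + 1 = 13.
Total exposure: 6 months.
By Gamma–Poisson conjugacy, the posterior is Gamma(α + Σx, β + Σt) = Gamma(6 + 13, 1 + 6) = Gamma(19, 7).
Posterior mean = 19/7 = 19/7; prior mean = 6/1 = 6. Difference = 19/7 − 6 = -23/7.

-23/7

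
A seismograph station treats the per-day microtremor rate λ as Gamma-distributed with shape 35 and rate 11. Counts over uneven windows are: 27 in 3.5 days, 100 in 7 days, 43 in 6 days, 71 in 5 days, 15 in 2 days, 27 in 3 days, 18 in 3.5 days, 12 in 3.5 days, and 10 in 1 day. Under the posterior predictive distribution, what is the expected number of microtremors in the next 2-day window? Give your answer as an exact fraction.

Total count: 27 + 100 + 43 + 71 + 15 + 27 + 18 + 12 + 10 = 323.
Total exposure: 3.5 + 7 + 6 + 5 + 2 + 3 + 3.5 + 3.5 + 1 = 34.5 days.
By Gamma–Poisson conjugacy, the posterior is Gamma(α + Σx, β + Σt) = Gamma(35 + 323, 11 + 34.5) = Gamma(358, 91/2).
Predictive mean over a 2-day window = T·E[λ|data] = 2·358/(91/2) = 1432/91.

1432/91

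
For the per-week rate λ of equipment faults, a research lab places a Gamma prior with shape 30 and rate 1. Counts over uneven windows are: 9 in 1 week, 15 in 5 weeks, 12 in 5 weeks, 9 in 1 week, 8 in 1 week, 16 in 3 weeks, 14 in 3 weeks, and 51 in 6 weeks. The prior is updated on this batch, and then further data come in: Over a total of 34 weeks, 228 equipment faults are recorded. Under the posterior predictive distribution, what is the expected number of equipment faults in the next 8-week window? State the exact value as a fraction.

Total count: 9 + 15 + 12 + 9 + 8 + 16 + 14 + 51 = 134.
Total exposure: 1 + 5 + 5 + 1 + 1 + 3 + 3 + 6 = 25 weeks.
After the first batch: Gamma(30 + 134, 1 + 25) = Gamma(164, 26).
Total count 228 over total exposure 34 weeks.
After the second batch: Gamma(164 + 228, 26 + 34) = Gamma(392, 60).
Predictive mean over an 8-week window = T·E[λ|data] = 8·392/60 = 784/15.

784/15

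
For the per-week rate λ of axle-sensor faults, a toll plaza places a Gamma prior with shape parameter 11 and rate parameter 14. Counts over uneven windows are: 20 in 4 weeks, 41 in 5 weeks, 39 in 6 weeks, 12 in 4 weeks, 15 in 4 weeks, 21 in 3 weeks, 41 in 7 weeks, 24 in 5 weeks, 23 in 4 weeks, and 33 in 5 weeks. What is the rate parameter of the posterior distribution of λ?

61

Total count: 20 + 41 + 39 + 12 + 15 + 21 + 41 + 24 + 23 + 33 = 269.
Total exposure: 4 + 5 + 6 + 4 + 4 + 3 + 7 + 5 + 4 + 5 = 47 weeks.
Gamma(α, β) with Poisson data over total exposure Σt gives posterior Gamma(α+Σx, β+Σt) = Gamma(280, 61).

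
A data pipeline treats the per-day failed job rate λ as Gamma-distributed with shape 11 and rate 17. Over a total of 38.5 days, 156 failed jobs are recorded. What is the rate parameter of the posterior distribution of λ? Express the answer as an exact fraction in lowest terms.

Total count 156 over total exposure 38.5 days.
Gamma(α, β) with Poisson data over total exposure Σt gives posterior Gamma(α+Σx, β+Σt) = Gamma(167, 111/2).

111/2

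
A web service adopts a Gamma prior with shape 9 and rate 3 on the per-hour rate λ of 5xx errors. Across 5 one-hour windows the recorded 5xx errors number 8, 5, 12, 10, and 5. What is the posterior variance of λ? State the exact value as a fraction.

Total count: 8 + 5 + 12 + 10 + 5 = 40.
Total exposure: 5 hours.
Conjugate update: add total count to the shape and total exposure to the rate, giving Gamma(49, 8).
Posterior variance = α'/β'² = 49/64.

49/64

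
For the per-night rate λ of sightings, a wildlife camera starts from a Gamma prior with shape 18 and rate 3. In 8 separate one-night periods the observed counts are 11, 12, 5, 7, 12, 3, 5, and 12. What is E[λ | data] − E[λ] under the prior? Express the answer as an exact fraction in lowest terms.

19/11

Total count: 11 + 12 + 5 + 7 + 12 + 3 + 5 + 12 = 67.
Total exposure: 8 nights.
The Gamma prior is conjugate for the Poisson rate, so λ | data ~ Gamma(18+67, 3+8) = Gamma(85, 11).
Posterior mean = 85/11 = 85/11; prior mean = 18/3 = 6. Difference = 85/11 − 6 = 19/11.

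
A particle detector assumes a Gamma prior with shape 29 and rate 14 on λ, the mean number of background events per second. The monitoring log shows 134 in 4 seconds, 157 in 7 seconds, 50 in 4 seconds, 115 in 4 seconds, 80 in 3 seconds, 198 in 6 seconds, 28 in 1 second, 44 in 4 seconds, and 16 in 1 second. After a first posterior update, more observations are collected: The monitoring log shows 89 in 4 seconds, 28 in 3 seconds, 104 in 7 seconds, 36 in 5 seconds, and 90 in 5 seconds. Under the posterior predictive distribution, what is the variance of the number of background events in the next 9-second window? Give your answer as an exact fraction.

5391/32

Total count: 134 + 157 + 50 + 115 + 80 + 198 + 28 + 44 + 16 = 822.
Total exposure: 4 + 7 + 4 + 4 + 3 + 6 + 1 + 4 + 1 = 34 seconds.
After the first batch: Gamma(29 + 822, 14 + 34) = Gamma(851, 48).
Total count: 89 + 28 + 104 + 36 + 90 = 347.
Total exposure: 4 + 3 + 7 + 5 + 5 = 24 seconds.
After the second batch: Gamma(851 + 347, 48 + 24) = Gamma(1198, 72).
The posterior predictive for a window of length T is Negative Binomial with variance T·α'·(β'+T)/β'² = 9·1198·81/5184 = 5391/32.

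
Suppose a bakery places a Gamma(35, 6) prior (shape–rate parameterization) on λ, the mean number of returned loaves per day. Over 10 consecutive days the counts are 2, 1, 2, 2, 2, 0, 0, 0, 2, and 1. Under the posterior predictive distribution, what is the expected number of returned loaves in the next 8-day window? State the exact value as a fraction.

47/2

Total count: 2 + 1 + 2 + 2 + 2 + 0 + 0 + 0 + 2 + 1 = 12.
Total exposure: 10 days.
By Gamma–Poisson conjugacy, the posterior is Gamma(α + Σx, β + Σt) = Gamma(35 + 12, 6 + 10) = Gamma(47, 16).
Predictive mean over an 8-day window = T·E[λ|data] = 8·47/16 = 47/2.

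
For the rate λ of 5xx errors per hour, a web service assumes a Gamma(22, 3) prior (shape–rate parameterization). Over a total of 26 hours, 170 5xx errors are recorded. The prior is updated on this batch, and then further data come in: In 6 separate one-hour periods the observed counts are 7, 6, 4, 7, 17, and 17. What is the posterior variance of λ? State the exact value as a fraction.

Total count 170 over total exposure 26 hours.
After the first batch: Gamma(22 + 170, 3 + 26) = Gamma(192, 29).
Total count: 7 + 6 + 4 + 7 + 17 + 17 = 58.
Total exposure: 6 hours.
After the second batch: Gamma(192 + 58, 29 + 6) = Gamma(250, 35).
Posterior variance = α'/β'² = 250/1225 = 10/49.

10/49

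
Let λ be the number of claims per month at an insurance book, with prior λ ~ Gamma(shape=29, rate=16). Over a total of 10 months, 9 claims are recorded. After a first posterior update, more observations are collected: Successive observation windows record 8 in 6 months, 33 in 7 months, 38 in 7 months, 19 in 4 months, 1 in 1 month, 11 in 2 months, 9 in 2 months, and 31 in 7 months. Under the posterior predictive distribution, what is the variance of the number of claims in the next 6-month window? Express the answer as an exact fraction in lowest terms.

Total count 9 over total exposure 10 months.
After the first batch: Gamma(29 + 9, 16 + 10) = Gamma(38, 26).
Total count: 8 + 33 + 38 + 19 + 1 + 11 + 9 + 31 = 150.
Total exposure: 6 + 7 + 7 + 4 + 1 + 2 + 2 + 7 = 36 months.
After the second batch: Gamma(38 + 150, 26 + 36) = Gamma(188, 62).
The posterior predictive for a window of length T is Negative Binomial with variance T·α'·(β'+T)/β'² = 6·188·68/3844 = 19176/961.

19176/961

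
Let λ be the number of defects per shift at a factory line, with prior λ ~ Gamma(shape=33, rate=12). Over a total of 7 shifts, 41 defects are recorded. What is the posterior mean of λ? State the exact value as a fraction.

Total count 41 over total exposure 7 shifts.
By Gamma–Poisson conjugacy, the posterior is Gamma(α + Σx, β + Σt) = Gamma(33 + 41, 12 + 7) = Gamma(74, 19).
Posterior mean = α'/β' = 74/19.

74/19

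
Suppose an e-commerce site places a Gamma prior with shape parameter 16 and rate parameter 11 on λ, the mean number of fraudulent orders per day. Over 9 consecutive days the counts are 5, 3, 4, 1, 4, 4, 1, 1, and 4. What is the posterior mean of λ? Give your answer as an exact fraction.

Total count: 5 + 3 + 4 + 1 + 4 + 4 + 1 + 1 + 4 = 27.
Total exposure: 9 days.
Posterior: α' = 16 + 27 = 43, β' = 11 + 9 = 20.
Posterior mean = α'/β' = 43/20.

43/20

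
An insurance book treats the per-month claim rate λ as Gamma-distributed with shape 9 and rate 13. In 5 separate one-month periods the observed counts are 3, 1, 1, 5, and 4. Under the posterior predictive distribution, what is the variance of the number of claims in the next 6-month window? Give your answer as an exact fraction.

Total count: 3 + 1 + 1 + 5 + 4 = 14.
Total exposure: 5 months.
The Gamma prior is conjugate for the Poisson rate, so λ | data ~ Gamma(9+14, 13+5) = Gamma(23, 18).
The posterior predictive for a window of length T is Negative Binomial with variance T·α'·(β'+T)/β'² = 6·23·24/324 = 92/9.

92/9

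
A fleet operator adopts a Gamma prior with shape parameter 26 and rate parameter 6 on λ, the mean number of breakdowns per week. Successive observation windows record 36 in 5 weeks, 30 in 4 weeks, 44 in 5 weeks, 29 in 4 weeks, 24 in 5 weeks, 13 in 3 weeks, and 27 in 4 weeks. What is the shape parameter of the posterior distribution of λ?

Total count: 36 + 30 + 44 + 29 + 24 + 13 + 27 = 203.
Total exposure: 5 + 4 + 5 + 4 + 5 + 3 + 4 = 30 weeks.
Conjugate update: add total count to the shape and total exposure to the rate, giving Gamma(229, 36).

229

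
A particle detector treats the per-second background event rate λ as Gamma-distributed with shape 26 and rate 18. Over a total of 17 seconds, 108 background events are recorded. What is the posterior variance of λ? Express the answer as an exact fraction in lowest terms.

134/1225

Total count 108 over total exposure 17 seconds.
Conjugate update: add total count to the shape and total exposure to the rate, giving Gamma(134, 35).
Posterior variance = α'/β'² = 134/1225.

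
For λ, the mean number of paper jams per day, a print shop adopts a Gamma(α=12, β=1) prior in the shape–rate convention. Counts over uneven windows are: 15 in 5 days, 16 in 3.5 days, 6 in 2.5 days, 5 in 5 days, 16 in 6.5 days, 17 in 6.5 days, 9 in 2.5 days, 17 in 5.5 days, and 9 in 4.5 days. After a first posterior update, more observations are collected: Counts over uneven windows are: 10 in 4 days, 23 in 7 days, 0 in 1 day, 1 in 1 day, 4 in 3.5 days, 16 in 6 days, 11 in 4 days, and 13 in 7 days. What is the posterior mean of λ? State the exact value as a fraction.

Total count: 15 + 16 + 6 + 5 + 16 + 17 + 9 + 17 + 9 = 110.
Total exposure: 5 + 3.5 + 2.5 + 5 + 6.5 + 6.5 + 2.5 + 5.5 + 4.5 = 41.5 days.
After the first batch: Gamma(12 + 110, 1 + 41.5) = Gamma(122, 85/2).
Total count: 10 + 23 + 0 + 1 + 4 + 16 + 11 + 13 = 78.
Total exposure: 4 + 7 + 1 + 1 + 3.5 + 6 + 4 + 7 = 33.5 days.
After the second batch: Gamma(122 + 78, 85/2 + 33.5) = Gamma(200, 76).
Posterior mean = α'/β' = 200/76 = 50/19.

50/19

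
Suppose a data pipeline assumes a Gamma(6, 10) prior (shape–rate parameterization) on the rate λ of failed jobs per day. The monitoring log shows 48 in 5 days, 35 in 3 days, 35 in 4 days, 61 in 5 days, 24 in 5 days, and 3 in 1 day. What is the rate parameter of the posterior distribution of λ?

33

Total count: 48 + 35 + 35 + 61 + 24 + 3 = 206.
Total exposure: 5 + 3 + 4 + 5 + 5 + 1 = 23 days.
Gamma(α, β) with Poisson data over total exposure Σt gives posterior Gamma(α+Σx, β+Σt) = Gamma(212, 33).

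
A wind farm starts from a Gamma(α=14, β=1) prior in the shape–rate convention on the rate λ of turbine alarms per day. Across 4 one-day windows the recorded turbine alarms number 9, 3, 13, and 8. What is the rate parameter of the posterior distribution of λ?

5

Total count: 9 + 3 + 13 + 8 = 33.
Total exposure: 4 days.
Gamma(α, β) with Poisson data over total exposure Σt gives posterior Gamma(α+Σx, β+Σt) = Gamma(47, 5).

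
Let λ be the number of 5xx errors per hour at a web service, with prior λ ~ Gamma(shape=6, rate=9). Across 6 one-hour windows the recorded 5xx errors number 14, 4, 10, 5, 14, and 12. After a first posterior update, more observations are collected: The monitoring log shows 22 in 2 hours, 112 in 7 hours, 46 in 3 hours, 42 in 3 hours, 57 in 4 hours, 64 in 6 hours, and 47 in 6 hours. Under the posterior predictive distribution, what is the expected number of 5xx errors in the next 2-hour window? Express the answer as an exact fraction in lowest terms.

Total count: 14 + 4 + 10 + 5 + 14 + 12 = 59.
Total exposure: 6 hours.
After the first batch: Gamma(6 + 59, 9 + 6) = Gamma(65, 15).
Total count: 22 + 112 + 46 + 42 + 57 + 64 + 47 = 390.
Total exposure: 2 + 7 + 3 + 3 + 4 + 6 + 6 = 31 hours.
After the second batch: Gamma(65 + 390, 15 + 31) = Gamma(455, 46).
Predictive mean over a 2-hour window = T·E[λ|data] = 2·455/46 = 455/23.

455/23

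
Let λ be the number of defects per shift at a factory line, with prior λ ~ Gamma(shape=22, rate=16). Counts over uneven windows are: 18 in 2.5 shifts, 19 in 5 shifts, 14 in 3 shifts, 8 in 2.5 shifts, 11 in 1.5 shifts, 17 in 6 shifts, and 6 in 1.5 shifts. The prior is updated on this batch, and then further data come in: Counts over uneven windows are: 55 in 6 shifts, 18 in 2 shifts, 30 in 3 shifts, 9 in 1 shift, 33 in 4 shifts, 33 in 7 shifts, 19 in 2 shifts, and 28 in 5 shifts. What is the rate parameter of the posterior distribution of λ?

68

Total count: 18 + 19 + 14 + 8 + 11 + 17 + 6 = 93.
Total exposure: 2.5 + 5 + 3 + 2.5 + 1.5 + 6 + 1.5 = 22 shifts.
After the first batch: Gamma(22 + 93, 16 + 22) = Gamma(115, 38).
Total count: 55 + 18 + 30 + 9 + 33 + 33 + 19 + 28 = 225.
Total exposure: 6 + 2 + 3 + 1 + 4 + 7 + 2 + 5 = 30 shifts.
After the second batch: Gamma(115 + 225, 38 + 30) = Gamma(340, 68).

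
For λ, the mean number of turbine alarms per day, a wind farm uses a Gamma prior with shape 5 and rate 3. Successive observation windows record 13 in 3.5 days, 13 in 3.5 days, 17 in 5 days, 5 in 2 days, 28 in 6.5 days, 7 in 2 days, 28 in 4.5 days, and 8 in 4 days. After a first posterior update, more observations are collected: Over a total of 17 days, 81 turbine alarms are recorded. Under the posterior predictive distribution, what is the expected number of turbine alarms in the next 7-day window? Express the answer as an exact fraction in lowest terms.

Total count: 13 + 13 + 17 + 5 + 28 + 7 + 28 + 8 = 119.
Total exposure: 3.5 + 3.5 + 5 + 2 + 6.5 + 2 + 4.5 + 4 = 31 days.
After the first batch: Gamma(5 + 119, 3 + 31) = Gamma(124, 34).
Total count 81 over total exposure 17 days.
After the second batch: Gamma(124 + 81, 34 + 17) = Gamma(205, 51).
Predictive mean over a 7-day window = T·E[λ|data] = 7·205/51 = 1435/51.

1435/51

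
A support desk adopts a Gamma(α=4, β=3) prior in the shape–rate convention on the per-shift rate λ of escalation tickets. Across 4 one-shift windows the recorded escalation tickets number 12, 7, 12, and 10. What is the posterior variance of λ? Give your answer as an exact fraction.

45/49

Total count: 12 + 7 + 12 + 10 = 41.
Total exposure: 4 shifts.
Posterior: α' = 4 + 41 = 45, β' = 3 + 4 = 7.
Posterior variance = α'/β'² = 45/49.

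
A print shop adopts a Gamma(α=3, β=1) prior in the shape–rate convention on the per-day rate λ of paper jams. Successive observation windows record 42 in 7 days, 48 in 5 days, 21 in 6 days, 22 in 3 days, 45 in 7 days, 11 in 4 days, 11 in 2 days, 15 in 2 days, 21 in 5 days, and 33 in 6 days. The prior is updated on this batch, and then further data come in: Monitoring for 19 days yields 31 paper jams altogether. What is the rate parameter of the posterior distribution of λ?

67

Total count: 42 + 48 + 21 + 22 + 45 + 11 + 11 + 15 + 21 + 33 = 269.
Total exposure: 7 + 5 + 6 + 3 + 7 + 4 + 2 + 2 + 5 + 6 = 47 days.
After the first batch: Gamma(3 + 269, 1 + 47) = Gamma(272, 48).
Total count 31 over total exposure 19 days.
After the second batch: Gamma(272 + 31, 48 + 19) = Gamma(303, 67).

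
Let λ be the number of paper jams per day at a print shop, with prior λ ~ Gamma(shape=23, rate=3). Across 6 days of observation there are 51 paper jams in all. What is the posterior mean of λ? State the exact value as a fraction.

74/9

Total count 51 over total exposure 6 days.
Conjugate update: add total count to the shape and total exposure to the rate, giving Gamma(74, 9).
Posterior mean = α'/β' = 74/9.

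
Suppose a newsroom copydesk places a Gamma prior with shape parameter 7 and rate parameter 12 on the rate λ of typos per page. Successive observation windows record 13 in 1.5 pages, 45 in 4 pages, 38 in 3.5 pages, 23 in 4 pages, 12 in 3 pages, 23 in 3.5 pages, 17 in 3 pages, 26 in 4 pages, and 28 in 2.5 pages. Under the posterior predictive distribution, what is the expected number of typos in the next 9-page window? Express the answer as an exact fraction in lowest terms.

Total count: 13 + 45 + 38 + 23 + 12 + 23 + 17 + 26 + 28 = 225.
Total exposure: 1.5 + 4 + 3.5 + 4 + 3 + 3.5 + 3 + 4 + 2.5 = 29 pages.
Conjugate update: add total count to the shape and total exposure to the rate, giving Gamma(232, 41).
Predictive mean over a 9-page window = T·E[λ|data] = 9·232/41 = 2088/41.

2088/41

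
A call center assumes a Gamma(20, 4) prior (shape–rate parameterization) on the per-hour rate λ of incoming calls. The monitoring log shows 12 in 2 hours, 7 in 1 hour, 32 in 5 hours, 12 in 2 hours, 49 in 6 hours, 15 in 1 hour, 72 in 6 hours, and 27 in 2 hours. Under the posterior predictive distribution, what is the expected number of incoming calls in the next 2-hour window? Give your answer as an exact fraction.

Total count: 12 + 7 + 32 + 12 + 49 + 15 + 72 + 27 = 226.
Total exposure: 2 + 1 + 5 + 2 + 6 + 1 + 6 + 2 = 25 hours.
Gamma(α, β) with Poisson data over total exposure Σt gives posterior Gamma(α+Σx, β+Σt) = Gamma(246, 29).
Predictive mean over a 2-hour window = T·E[λ|data] = 2·246/29 = 492/29.

492/29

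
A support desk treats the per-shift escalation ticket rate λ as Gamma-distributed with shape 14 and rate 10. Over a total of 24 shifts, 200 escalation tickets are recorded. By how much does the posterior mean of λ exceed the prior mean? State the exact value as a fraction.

416/85

Total count 200 over total exposure 24 shifts.
Gamma(α, β) with Poisson data over total exposure Σt gives posterior Gamma(α+Σx, β+Σt) = Gamma(214, 34).
Posterior mean = 214/34 = 107/17; prior mean = 14/10 = 7/5. Difference = 107/17 − 7/5 = 416/85.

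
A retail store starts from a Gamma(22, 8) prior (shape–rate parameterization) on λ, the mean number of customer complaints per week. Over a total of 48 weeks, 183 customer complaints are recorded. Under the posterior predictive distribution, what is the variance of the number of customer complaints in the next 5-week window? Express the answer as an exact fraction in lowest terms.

Total count 183 over total exposure 48 weeks.
Gamma(α, β) with Poisson data over total exposure Σt gives posterior Gamma(α+Σx, β+Σt) = Gamma(205, 56).
The posterior predictive for a window of length T is Negative Binomial with variance T·α'·(β'+T)/β'² = 5·205·61/3136 = 62525/3136.

62525/3136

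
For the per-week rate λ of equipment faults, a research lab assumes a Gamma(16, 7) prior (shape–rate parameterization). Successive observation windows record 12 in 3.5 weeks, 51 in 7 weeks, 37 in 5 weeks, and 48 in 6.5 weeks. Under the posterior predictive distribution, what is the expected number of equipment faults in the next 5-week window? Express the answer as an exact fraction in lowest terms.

Total count: 12 + 51 + 37 + 48 = 148.
Total exposure: 3.5 + 7 + 5 + 6.5 = 22 weeks.
The Gamma prior is conjugate for the Poisson rate, so λ | data ~ Gamma(16+148, 7+22) = Gamma(164, 29).
Predictive mean over a 5-week window = T·E[λ|data] = 5·164/29 = 820/29.

820/29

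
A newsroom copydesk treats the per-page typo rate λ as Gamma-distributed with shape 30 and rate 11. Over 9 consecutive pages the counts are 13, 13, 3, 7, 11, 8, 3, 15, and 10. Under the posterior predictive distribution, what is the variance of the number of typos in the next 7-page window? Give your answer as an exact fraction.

21357/400

Total count: 13 + 13 + 3 + 7 + 11 + 8 + 3 + 15 + 10 = 83.
Total exposure: 9 pages.
Gamma(α, β) with Poisson data over total exposure Σt gives posterior Gamma(α+Σx, β+Σt) = Gamma(113, 20).
The posterior predictive for a window of length T is Negative Binomial with variance T·α'·(β'+T)/β'² = 7·113·27/400 = 21357/400.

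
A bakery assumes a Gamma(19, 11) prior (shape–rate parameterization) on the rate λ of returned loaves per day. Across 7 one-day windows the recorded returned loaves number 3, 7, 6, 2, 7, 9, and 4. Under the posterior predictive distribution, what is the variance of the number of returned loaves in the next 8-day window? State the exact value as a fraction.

Total count: 3 + 7 + 6 + 2 + 7 + 9 + 4 = 38.
Total exposure: 7 days.
The Gamma prior is conjugate for the Poisson rate, so λ | data ~ Gamma(19+38, 11+7) = Gamma(57, 18).
The posterior predictive for a window of length T is Negative Binomial with variance T·α'·(β'+T)/β'² = 8·57·26/324 = 988/27.

988/27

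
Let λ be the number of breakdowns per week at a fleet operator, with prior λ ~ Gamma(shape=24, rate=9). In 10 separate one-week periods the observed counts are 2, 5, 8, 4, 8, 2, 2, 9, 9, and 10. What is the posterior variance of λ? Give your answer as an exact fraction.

83/361

Total count: 2 + 5 + 8 + 4 + 8 + 2 + 2 + 9 + 9 + 10 = 59.
Total exposure: 10 weeks.
The Gamma prior is conjugate for the Poisson rate, so λ | data ~ Gamma(24+59, 9+10) = Gamma(83, 19).
Posterior variance = α'/β'² = 83/361.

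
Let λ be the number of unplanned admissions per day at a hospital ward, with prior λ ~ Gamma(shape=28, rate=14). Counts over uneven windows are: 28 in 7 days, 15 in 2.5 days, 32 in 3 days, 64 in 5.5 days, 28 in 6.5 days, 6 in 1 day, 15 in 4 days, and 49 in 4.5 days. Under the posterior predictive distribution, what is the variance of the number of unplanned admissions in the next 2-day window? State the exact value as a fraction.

6625/576

Total count: 28 + 15 + 32 + 64 + 28 + 6 + 15 + 49 = 237.
Total exposure: 7 + 2.5 + 3 + 5.5 + 6.5 + 1 + 4 + 4.5 = 34 days.
Conjugate update: add total count to the shape and total exposure to the rate, giving Gamma(265, 48).
The posterior predictive for a window of length T is Negative Binomial with variance T·α'·(β'+T)/β'² = 2·265·50/2304 = 6625/576.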